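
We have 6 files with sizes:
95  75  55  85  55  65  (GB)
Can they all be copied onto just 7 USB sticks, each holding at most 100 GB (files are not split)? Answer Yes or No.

A valid assignment using 6 USB sticks:
  USB stick 1: 95 = 95
  USB stick 2: 85 = 85
  USB stick 3: 75 = 75
  USB stick 4: 65 = 65
  USB stick 5: 55 = 55
  USB stick 6: 55 = 55
That uses only 6 ≤ 7, so 7 USB sticks are enough.

Yes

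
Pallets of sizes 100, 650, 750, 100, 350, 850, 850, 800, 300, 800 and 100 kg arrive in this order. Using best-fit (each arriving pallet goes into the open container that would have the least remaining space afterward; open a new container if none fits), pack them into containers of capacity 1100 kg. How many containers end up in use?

  100 → container 1 (new)  [load 100/1100]
  650 → container 1  [load 750/1100]
  750 → container 2 (new)  [load 750/1100]
  100 → container 1  [load 850/1100]
  350 → container 2  [load 1100/1100]
  850 → container 3 (new)  [load 850/1100]
  850 → container 4 (new)  [load 850/1100]
  800 → container 5 (new)  [load 800/1100]
  300 → container 5  [load 1100/1100]
  800 → container 6 (new)  [load 800/1100]
  100 → container 1  [load 950/1100]
6 containers opened.

6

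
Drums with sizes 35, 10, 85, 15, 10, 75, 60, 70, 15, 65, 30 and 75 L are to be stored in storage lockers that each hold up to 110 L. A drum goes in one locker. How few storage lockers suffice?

Total = 85 + 75 + 75 + 70 + 65 + 60 + 35 + 30 + 15 + 15 + 10 + 10 = 545 L.
Lower bound: ⌈545/110⌉ = 5 storage lockers.
Also, 6 drums each exceed 55 L, and no two of those can share a locker, so at least 6 storage lockers are needed.
A packing using 6 storage lockers:
  locker 1: 85 + 15 + 10 = 110
  locker 2: 75 + 35 = 110
  locker 3: 75 + 30 = 105
  locker 4: 70 + 15 + 10 = 95
  locker 5: 65 = 65
  locker 6: 60 = 60
This matches the lower bound, so 6 is optimal.

6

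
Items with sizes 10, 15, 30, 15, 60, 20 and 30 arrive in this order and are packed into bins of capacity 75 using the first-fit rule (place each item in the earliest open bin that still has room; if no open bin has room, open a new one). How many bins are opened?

3

  10 → bin 1 (new)  [load 10/75]
  15 → bin 1  [load 25/75]
  30 → bin 1  [load 55/75]
  15 → bin 1  [load 70/75]
  60 → bin 2 (new)  [load 60/75]
  20 → bin 3 (new)  [load 20/75]
  30 → bin 3  [load 50/75]
3 bins opened.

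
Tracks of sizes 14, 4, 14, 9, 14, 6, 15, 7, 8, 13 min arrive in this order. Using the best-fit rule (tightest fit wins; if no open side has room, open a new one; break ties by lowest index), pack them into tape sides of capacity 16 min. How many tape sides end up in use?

8

  14 → side 1 (new)  [load 14/16]
  4 → side 2 (new)  [load 4/16]
  14 → side 3 (new)  [load 14/16]
  9 → side 2  [load 13/16]
  14 → side 4 (new)  [load 14/16]
  6 → side 5 (new)  [load 6/16]
  15 → side 6 (new)  [load 15/16]
  7 → side 5  [load 13/16]
  8 → side 7 (new)  [load 8/16]
  13 → side 8 (new)  [load 13/16]
8 tape sides opened.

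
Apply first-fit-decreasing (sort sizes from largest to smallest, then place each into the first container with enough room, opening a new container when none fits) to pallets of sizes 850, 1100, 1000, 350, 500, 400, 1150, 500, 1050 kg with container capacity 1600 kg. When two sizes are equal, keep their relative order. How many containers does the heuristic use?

5

Sorted descending: 1150, 1100, 1050, 1000, 850, 500, 500, 400, 350.
  1150 → container 1 (new)  [load 1150/1600]
  1100 → container 2 (new)  [load 1100/1600]
  1050 → container 3 (new)  [load 1050/1600]
  1000 → container 4 (new)  [load 1000/1600]
  850 → container 5 (new)  [load 850/1600]
  500 → container 2  [load 1600/1600]
  500 → container 3  [load 1550/1600]
  400 → container 1  [load 1550/1600]
  350 → container 4  [load 1350/1600]
5 containers opened.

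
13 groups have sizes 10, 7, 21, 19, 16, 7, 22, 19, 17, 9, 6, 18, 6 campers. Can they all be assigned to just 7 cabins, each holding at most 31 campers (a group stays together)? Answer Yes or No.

A valid assignment using 7 cabins:
  cabin 1: 22 + 9 = 31
  cabin 2: 21 + 10 = 31
  cabin 3: 19 + 7 = 26
  cabin 4: 19 + 7 = 26
  cabin 5: 18 + 6 + 6 = 30
  cabin 6: 17 = 17
  cabin 7: 16 = 16
Every load is within 31 campers, so 7 cabins suffice.

Yes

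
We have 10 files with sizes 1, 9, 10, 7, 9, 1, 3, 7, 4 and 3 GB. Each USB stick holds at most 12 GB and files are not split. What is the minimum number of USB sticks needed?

5

Total = 10 + 9 + 9 + 7 + 7 + 4 + 3 + 3 + 1 + 1 = 54 GB.
Lower bound: ⌈54/12⌉ = 5 USB sticks.
A packing using 5 USB sticks:
  USB stick 1: 10 + 1 + 1 = 12
  USB stick 2: 9 + 3 = 12
  USB stick 3: 9 + 3 = 12
  USB stick 4: 7 + 4 = 11
  USB stick 5: 7 = 7
This matches the lower bound, so 5 is optimal.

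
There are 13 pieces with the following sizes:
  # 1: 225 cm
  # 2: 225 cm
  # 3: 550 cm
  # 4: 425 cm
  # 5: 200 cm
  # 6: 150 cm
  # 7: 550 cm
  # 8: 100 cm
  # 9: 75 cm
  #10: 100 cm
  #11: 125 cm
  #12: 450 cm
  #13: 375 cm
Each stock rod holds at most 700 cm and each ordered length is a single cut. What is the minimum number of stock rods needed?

6

Total = 550 + 550 + 450 + 425 + 375 + 225 + 225 + 200 + 150 + 125 + 100 + 100 + 75 = 3550 cm.
Lower bound: ⌈3550/700⌉ = 6 stock rods.
A packing using 6 stock rods:
  stock rod 1: 550 + 150 = 700
  stock rod 2: 550 + 125 = 675
  stock rod 3: 450 + 225 = 675
  stock rod 4: 425 + 225 = 650
  stock rod 5: 375 + 200 + 100 = 675
  stock rod 6: 100 + 75 = 175
This matches the lower bound, so 6 is optimal.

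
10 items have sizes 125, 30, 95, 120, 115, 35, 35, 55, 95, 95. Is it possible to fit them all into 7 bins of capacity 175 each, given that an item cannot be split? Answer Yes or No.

Yes

A valid assignment using 6 bins:
  bin 1: 125 + 35 = 160
  bin 2: 120 + 55 = 175
  bin 3: 115 + 35 = 150
  bin 4: 95 + 30 = 125
  bin 5: 95 = 95
  bin 6: 95 = 95
That uses only 6 ≤ 7, so 7 bins are enough.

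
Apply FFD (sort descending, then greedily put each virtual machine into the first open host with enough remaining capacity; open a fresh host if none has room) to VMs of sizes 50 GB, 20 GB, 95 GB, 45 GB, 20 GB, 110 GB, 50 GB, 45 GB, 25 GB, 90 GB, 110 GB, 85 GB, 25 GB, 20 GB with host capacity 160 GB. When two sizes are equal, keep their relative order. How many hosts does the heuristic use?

Sorted descending: 110, 110, 95, 90, 85, 50, 50, 45, 45, 25, 25, 20, 20, 20.
  110 → host 1 (new)  [load 110/160]
  110 → host 2 (new)  [load 110/160]
  95 → host 3 (new)  [load 95/160]
  90 → host 4 (new)  [load 90/160]
  85 → host 5 (new)  [load 85/160]
  50 → host 1  [load 160/160]
  50 → host 2  [load 160/160]
  45 → host 3  [load 140/160]
  45 → host 4  [load 135/160]
  25 → host 4  [load 160/160]
  25 → host 5  [load 110/160]
  20 → host 3  [load 160/160]
  20 → host 5  [load 130/160]
  20 → host 5  [load 150/160]
5 hosts opened.

5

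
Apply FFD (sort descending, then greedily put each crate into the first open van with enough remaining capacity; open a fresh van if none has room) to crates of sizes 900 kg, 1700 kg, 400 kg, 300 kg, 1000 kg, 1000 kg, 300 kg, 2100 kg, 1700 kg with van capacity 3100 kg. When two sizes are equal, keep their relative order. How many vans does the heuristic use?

4

Sorted descending: 2100, 1700, 1700, 1000, 1000, 900, 400, 300, 300.
  2100 → van 1 (new)  [load 2100/3100]
  1700 → van 2 (new)  [load 1700/3100]
  1700 → van 3 (new)  [load 1700/3100]
  1000 → van 1  [load 3100/3100]
  1000 → van 2  [load 2700/3100]
  900 → van 3  [load 2600/3100]
  400 → van 2  [load 3100/3100]
  300 → van 3  [load 2900/3100]
  300 → van 4 (new)  [load 300/3100]
4 vans opened.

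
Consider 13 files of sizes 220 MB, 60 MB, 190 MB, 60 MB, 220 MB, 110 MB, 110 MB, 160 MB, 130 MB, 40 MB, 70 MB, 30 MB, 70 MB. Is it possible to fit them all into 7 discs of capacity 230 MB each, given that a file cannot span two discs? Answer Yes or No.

A valid assignment using 7 discs:
  disc 1: 220 = 220
  disc 2: 220 = 220
  disc 3: 190 + 40 = 230
  disc 4: 160 + 70 = 230
  disc 5: 130 + 70 + 30 = 230
  disc 6: 110 + 110 = 220
  disc 7: 60 + 60 = 120
Every load is within 230 MB, so 7 discs suffice.

Yes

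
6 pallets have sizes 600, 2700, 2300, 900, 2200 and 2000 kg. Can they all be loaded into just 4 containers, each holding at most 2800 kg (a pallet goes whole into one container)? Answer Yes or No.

Total = 10700 kg; ⌈10700/2800⌉ = 4.
The bound of 4 does not rule out 4, but exhaustive search shows no assignment into 4 containers of capacity 2800 kg exists — the minimum is 5.

No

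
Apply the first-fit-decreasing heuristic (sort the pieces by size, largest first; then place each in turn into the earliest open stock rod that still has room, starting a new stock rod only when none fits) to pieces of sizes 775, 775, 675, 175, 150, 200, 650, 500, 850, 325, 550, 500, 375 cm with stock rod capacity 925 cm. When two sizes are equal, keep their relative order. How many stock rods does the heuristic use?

Sorted descending: 850, 775, 775, 675, 650, 550, 500, 500, 375, 325, 200, 175, 150.
  850 → stock rod 1 (new)  [load 850/925]
  775 → stock rod 2 (new)  [load 775/925]
  775 → stock rod 3 (new)  [load 775/925]
  675 → stock rod 4 (new)  [load 675/925]
  650 → stock rod 5 (new)  [load 650/925]
  550 → stock rod 6 (new)  [load 550/925]
  500 → stock rod 7 (new)  [load 500/925]
  500 → stock rod 8 (new)  [load 500/925]
  375 → stock rod 6  [load 925/925]
  325 → stock rod 7  [load 825/925]
  200 → stock rod 4  [load 875/925]
  175 → stock rod 5  [load 825/925]
  150 → stock rod 2  [load 925/925]
8 stock rods opened.

8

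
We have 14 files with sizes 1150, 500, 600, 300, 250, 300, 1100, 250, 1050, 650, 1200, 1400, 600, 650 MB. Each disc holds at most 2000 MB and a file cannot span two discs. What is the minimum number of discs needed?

5

Total = 1400 + 1200 + 1150 + 1100 + 1050 + 650 + 650 + 600 + 600 + 500 + 300 + 300 + 250 + 250 = 10000 MB.
Lower bound: ⌈10000/2000⌉ = 5 discs.
A packing using 5 discs:
  disc 1: 1400 + 600 = 2000
  disc 2: 1200 + 500 + 300 = 2000
  disc 3: 1150 + 600 + 250 = 2000
  disc 4: 1100 + 650 + 250 = 2000
  disc 5: 1050 + 650 + 300 = 2000
This matches the lower bound, so 5 is optimal.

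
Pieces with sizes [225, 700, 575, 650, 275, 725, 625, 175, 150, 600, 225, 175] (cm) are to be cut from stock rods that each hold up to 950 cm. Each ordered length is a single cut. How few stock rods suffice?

6

Total = 725 + 700 + 650 + 625 + 600 + 575 + 275 + 225 + 225 + 175 + 175 + 150 = 5100 cm.
Lower bound: ⌈5100/950⌉ = 6 stock rods.
A packing using 6 stock rods:
  stock rod 1: 725 + 225 = 950
  stock rod 2: 700 + 225 = 925
  stock rod 3: 650 + 275 = 925
  stock rod 4: 625 + 175 + 150 = 950
  stock rod 5: 600 + 175 = 775
  stock rod 6: 575 = 575
This matches the lower bound, so 6 is optimal.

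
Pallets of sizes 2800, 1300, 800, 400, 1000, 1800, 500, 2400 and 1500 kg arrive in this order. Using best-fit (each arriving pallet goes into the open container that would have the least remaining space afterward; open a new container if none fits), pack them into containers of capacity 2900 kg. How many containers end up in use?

5

  2800 → container 1 (new)  [load 2800/2900]
  1300 → container 2 (new)  [load 1300/2900]
  800 → container 2  [load 2100/2900]
  400 → container 2  [load 2500/2900]
  1000 → container 3 (new)  [load 1000/2900]
  1800 → container 3  [load 2800/2900]
  500 → container 4 (new)  [load 500/2900]
  2400 → container 4  [load 2900/2900]
  1500 → container 5 (new)  [load 1500/2900]
5 containers opened.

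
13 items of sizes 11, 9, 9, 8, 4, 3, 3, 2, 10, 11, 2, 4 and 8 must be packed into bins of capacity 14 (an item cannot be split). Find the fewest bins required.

7

Total = 11 + 11 + 10 + 9 + 9 + 8 + 8 + 4 + 4 + 3 + 3 + 2 + 2 = 84.
Lower bound: ⌈84/14⌉ = 6 bins.
Also, 7 items each exceed 7, and no two of those can share a bin, so at least 7 bins are needed.
A packing using 7 bins:
  bin 1: 11 + 3 = 14
  bin 2: 11 + 3 = 14
  bin 3: 10 + 4 = 14
  bin 4: 9 + 4 = 13
  bin 5: 9 + 2 + 2 = 13
  bin 6: 8 = 8
  bin 7: 8 = 8
This matches the lower bound, so 7 is optimal.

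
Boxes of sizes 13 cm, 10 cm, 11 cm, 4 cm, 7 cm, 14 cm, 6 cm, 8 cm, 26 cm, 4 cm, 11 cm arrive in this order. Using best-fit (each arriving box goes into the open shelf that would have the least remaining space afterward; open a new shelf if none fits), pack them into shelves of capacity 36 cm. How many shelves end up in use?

4

  13 → shelf 1 (new)  [load 13/36]
  10 → shelf 1  [load 23/36]
  11 → shelf 1  [load 34/36]
  4 → shelf 2 (new)  [load 4/36]
  7 → shelf 2  [load 11/36]
  14 → shelf 2  [load 25/36]
  6 → shelf 2  [load 31/36]
  8 → shelf 3 (new)  [load 8/36]
  26 → shelf 3  [load 34/36]
  4 → shelf 2  [load 35/36]
  11 → shelf 4 (new)  [load 11/36]
4 shelves opened.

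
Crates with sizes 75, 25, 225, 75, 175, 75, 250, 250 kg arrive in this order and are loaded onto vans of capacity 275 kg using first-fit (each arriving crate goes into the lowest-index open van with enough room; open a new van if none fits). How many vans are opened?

5

  75 → van 1 (new)  [load 75/275]
  25 → van 1  [load 100/275]
  225 → van 2 (new)  [load 225/275]
  75 → van 1  [load 175/275]
  175 → van 3 (new)  [load 175/275]
  75 → van 1  [load 250/275]
  250 → van 4 (new)  [load 250/275]
  250 → van 5 (new)  [load 250/275]
5 vans opened.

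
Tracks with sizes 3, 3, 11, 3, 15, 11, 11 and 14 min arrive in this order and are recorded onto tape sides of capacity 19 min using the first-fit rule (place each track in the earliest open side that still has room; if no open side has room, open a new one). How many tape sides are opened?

  3 → side 1 (new)  [load 3/19]
  3 → side 1  [load 6/19]
  11 → side 1  [load 17/19]
  3 → side 2 (new)  [load 3/19]
  15 → side 2  [load 18/19]
  11 → side 3 (new)  [load 11/19]
  11 → side 4 (new)  [load 11/19]
  14 → side 5 (new)  [load 14/19]
5 tape sides opened.

5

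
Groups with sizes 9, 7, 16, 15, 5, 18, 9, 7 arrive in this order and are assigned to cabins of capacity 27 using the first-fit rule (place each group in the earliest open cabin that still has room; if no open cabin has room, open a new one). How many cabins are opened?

4

  9 → cabin 1 (new)  [load 9/27]
  7 → cabin 1  [load 16/27]
  16 → cabin 2 (new)  [load 16/27]
  15 → cabin 3 (new)  [load 15/27]
  5 → cabin 1  [load 21/27]
  18 → cabin 4 (new)  [load 18/27]
  9 → cabin 2  [load 25/27]
  7 → cabin 3  [load 22/27]
4 cabins opened.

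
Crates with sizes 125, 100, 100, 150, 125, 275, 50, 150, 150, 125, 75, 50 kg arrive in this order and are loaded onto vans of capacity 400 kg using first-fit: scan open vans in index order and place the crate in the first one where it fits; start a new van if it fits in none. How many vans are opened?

4

  125 → van 1 (new)  [load 125/400]
  100 → van 1  [load 225/400]
  100 → van 1  [load 325/400]
  150 → van 2 (new)  [load 150/400]
  125 → van 2  [load 275/400]
  275 → van 3 (new)  [load 275/400]
  50 → van 1  [load 375/400]
  150 → van 4 (new)  [load 150/400]
  150 → van 4  [load 300/400]
  125 → van 2  [load 400/400]
  75 → van 3  [load 350/400]
  50 → van 3  [load 400/400]
4 vans opened.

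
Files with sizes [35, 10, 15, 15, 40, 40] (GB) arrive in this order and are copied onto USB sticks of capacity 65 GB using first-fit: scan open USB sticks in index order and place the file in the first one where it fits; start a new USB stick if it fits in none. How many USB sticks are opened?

3

  35 → USB stick 1 (new)  [load 35/65]
  10 → USB stick 1  [load 45/65]
  15 → USB stick 1  [load 60/65]
  15 → USB stick 2 (new)  [load 15/65]
  40 → USB stick 2  [load 55/65]
  40 → USB stick 3 (new)  [load 40/65]
3 USB sticks opened.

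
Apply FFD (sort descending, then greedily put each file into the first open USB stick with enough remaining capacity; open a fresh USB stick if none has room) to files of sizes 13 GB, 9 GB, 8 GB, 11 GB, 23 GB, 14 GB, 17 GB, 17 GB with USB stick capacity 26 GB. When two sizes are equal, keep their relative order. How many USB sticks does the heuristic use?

5

Sorted descending: 23, 17, 17, 14, 13, 11, 9, 8.
  23 → USB stick 1 (new)  [load 23/26]
  17 → USB stick 2 (new)  [load 17/26]
  17 → USB stick 3 (new)  [load 17/26]
  14 → USB stick 4 (new)  [load 14/26]
  13 → USB stick 5 (new)  [load 13/26]
  11 → USB stick 4  [load 25/26]
  9 → USB stick 2  [load 26/26]
  8 → USB stick 3  [load 25/26]
5 USB sticks opened.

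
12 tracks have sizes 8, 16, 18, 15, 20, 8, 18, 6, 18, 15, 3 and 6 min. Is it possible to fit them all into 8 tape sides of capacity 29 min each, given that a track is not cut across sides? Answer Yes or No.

A valid assignment using 7 tape sides:
  side 1: 20 + 8 = 28
  side 2: 18 + 8 + 3 = 29
  side 3: 18 + 6 = 24
  side 4: 18 + 6 = 24
  side 5: 16 = 16
  side 6: 15 = 15
  side 7: 15 = 15
That uses only 7 ≤ 8, so 8 tape sides are enough.

Yes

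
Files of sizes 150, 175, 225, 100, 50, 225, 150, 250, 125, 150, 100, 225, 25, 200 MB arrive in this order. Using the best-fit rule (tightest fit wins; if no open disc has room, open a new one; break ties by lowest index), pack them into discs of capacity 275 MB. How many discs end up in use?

  150 → disc 1 (new)  [load 150/275]
  175 → disc 2 (new)  [load 175/275]
  225 → disc 3 (new)  [load 225/275]
  100 → disc 2  [load 275/275]
  50 → disc 3  [load 275/275]
  225 → disc 4 (new)  [load 225/275]
  150 → disc 5 (new)  [load 150/275]
  250 → disc 6 (new)  [load 250/275]
  125 → disc 1  [load 275/275]
  150 → disc 7 (new)  [load 150/275]
  100 → disc 5  [load 250/275]
  225 → disc 8 (new)  [load 225/275]
  25 → disc 5  [load 275/275]
  200 → disc 9 (new)  [load 200/275]
9 discs opened.

9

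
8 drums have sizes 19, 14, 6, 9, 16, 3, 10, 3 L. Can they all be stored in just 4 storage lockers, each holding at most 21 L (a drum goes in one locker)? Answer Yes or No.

Total = 80 L; ⌈80/21⌉ = 4.
The bound of 4 does not rule out 4, but exhaustive search shows no assignment into 4 storage lockers of capacity 21 L exists — the minimum is 5.

No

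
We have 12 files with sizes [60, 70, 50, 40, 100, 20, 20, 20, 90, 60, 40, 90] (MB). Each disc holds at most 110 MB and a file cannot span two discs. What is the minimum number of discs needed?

Total = 100 + 90 + 90 + 70 + 60 + 60 + 50 + 40 + 40 + 20 + 20 + 20 = 660 MB.
Lower bound: ⌈660/110⌉ = 6 discs.
A packing using 7 discs:
  disc 1: 100 = 100
  disc 2: 90 + 20 = 110
  disc 3: 90 + 20 = 110
  disc 4: 70 + 40 = 110
  disc 5: 60 + 50 = 110
  disc 6: 60 + 40 = 100
  disc 7: 20 = 20
No arrangement into 6 discs stays within capacity, so 7 is optimal.

7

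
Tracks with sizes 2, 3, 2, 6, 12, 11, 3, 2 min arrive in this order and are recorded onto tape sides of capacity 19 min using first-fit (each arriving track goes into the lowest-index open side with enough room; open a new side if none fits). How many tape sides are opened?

3

  2 → side 1 (new)  [load 2/19]
  3 → side 1  [load 5/19]
  2 → side 1  [load 7/19]
  6 → side 1  [load 13/19]
  12 → side 2 (new)  [load 12/19]
  11 → side 3 (new)  [load 11/19]
  3 → side 1  [load 16/19]
  2 → side 1  [load 18/19]
3 tape sides opened.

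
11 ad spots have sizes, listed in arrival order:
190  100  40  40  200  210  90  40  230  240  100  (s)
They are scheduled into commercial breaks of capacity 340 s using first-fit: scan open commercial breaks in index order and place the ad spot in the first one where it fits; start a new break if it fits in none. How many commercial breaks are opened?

  190 → break 1 (new)  [load 190/340]
  100 → break 1  [load 290/340]
  40 → break 1  [load 330/340]
  40 → break 2 (new)  [load 40/340]
  200 → break 2  [load 240/340]
  210 → break 3 (new)  [load 210/340]
  90 → break 2  [load 330/340]
  40 → break 3  [load 250/340]
  230 → break 4 (new)  [load 230/340]
  240 → break 5 (new)  [load 240/340]
  100 → break 4  [load 330/340]
5 commercial breaks opened.

5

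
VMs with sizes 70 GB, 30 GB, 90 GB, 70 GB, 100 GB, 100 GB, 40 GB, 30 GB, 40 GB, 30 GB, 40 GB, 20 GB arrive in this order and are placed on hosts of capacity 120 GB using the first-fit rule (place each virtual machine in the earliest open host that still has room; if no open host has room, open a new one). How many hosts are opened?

  70 → host 1 (new)  [load 70/120]
  30 → host 1  [load 100/120]
  90 → host 2 (new)  [load 90/120]
  70 → host 3 (new)  [load 70/120]
  100 → host 4 (new)  [load 100/120]
  100 → host 5 (new)  [load 100/120]
  40 → host 3  [load 110/120]
  30 → host 2  [load 120/120]
  40 → host 6 (new)  [load 40/120]
  30 → host 6  [load 70/120]
  40 → host 6  [load 110/120]
  20 → host 1  [load 120/120]
6 hosts opened.

6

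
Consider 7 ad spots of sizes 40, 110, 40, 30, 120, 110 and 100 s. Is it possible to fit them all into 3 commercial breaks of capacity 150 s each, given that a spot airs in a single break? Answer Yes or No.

Total = 550 s; ⌈550/150⌉ = 4.
At least 4 commercial breaks are required, but only 3 are allowed.

No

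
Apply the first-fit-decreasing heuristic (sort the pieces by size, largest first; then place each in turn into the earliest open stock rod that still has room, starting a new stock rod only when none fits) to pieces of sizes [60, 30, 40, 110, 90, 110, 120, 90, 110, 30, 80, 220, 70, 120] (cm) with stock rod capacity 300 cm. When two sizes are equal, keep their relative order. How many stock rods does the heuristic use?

5

Sorted descending: 220, 120, 120, 110, 110, 110, 90, 90, 80, 70, 60, 40, 30, 30.
  220 → stock rod 1 (new)  [load 220/300]
  120 → stock rod 2 (new)  [load 120/300]
  120 → stock rod 2  [load 240/300]
  110 → stock rod 3 (new)  [load 110/300]
  110 → stock rod 3  [load 220/300]
  110 → stock rod 4 (new)  [load 110/300]
  90 → stock rod 4  [load 200/300]
  90 → stock rod 4  [load 290/300]
  80 → stock rod 1  [load 300/300]
  70 → stock rod 3  [load 290/300]
  60 → stock rod 2  [load 300/300]
  40 → stock rod 5 (new)  [load 40/300]
  30 → stock rod 5  [load 70/300]
  30 → stock rod 5  [load 100/300]
5 stock rods opened.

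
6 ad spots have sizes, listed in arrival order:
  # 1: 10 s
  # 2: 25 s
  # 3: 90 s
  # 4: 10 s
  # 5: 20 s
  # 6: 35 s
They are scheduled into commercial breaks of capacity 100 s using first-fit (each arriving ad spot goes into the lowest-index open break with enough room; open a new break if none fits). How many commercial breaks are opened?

2

  10 → break 1 (new)  [load 10/100]
  25 → break 1  [load 35/100]
  90 → break 2 (new)  [load 90/100]
  10 → break 1  [load 45/100]
  20 → break 1  [load 65/100]
  35 → break 1  [load 100/100]
2 commercial breaks opened.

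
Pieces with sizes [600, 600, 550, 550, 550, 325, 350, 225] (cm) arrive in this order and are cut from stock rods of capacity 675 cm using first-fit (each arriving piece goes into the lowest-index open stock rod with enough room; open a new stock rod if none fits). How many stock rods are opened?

7

  600 → stock rod 1 (new)  [load 600/675]
  600 → stock rod 2 (new)  [load 600/675]
  550 → stock rod 3 (new)  [load 550/675]
  550 → stock rod 4 (new)  [load 550/675]
  550 → stock rod 5 (new)  [load 550/675]
  325 → stock rod 6 (new)  [load 325/675]
  350 → stock rod 6  [load 675/675]
  225 → stock rod 7 (new)  [load 225/675]
7 stock rods opened.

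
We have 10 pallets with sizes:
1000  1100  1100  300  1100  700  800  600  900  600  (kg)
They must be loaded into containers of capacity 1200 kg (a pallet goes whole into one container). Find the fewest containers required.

Total = 1100 + 1100 + 1100 + 1000 + 900 + 800 + 700 + 600 + 600 + 300 = 8200 kg.
Lower bound: ⌈8200/1200⌉ = 7 containers.
A packing using 8 containers:
  container 1: 1100 = 1100
  container 2: 1100 = 1100
  container 3: 1100 = 1100
  container 4: 1000 = 1000
  container 5: 900 + 300 = 1200
  container 6: 800 = 800
  container 7: 700 = 700
  container 8: 600 + 600 = 1200
No arrangement into 7 containers stays within capacity, so 8 is optimal.

8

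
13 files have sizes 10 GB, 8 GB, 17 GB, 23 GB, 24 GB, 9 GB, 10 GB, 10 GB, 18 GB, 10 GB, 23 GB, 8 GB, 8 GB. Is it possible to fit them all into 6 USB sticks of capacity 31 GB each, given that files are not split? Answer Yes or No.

No

Total = 178 GB; ⌈178/31⌉ = 6.
The bound of 6 does not rule out 6, but exhaustive search shows no assignment into 6 USB sticks of capacity 31 GB exists — the minimum is 7.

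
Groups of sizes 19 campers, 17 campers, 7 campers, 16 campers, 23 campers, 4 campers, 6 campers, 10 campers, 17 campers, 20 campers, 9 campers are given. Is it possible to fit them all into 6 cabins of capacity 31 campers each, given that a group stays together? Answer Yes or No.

Yes

A valid assignment using 6 cabins:
  cabin 1: 23 + 7 = 30
  cabin 2: 20 + 10 = 30
  cabin 3: 19 + 9 = 28
  cabin 4: 17 + 6 + 4 = 27
  cabin 5: 17 = 17
  cabin 6: 16 = 16
Every load is within 31 campers, so 6 cabins suffice.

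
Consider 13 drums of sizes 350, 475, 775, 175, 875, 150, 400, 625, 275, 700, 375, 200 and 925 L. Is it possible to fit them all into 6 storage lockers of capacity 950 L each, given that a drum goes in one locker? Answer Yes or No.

No

Total = 6300 L; ⌈6300/950⌉ = 7.
At least 7 storage lockers are required, but only 6 are allowed.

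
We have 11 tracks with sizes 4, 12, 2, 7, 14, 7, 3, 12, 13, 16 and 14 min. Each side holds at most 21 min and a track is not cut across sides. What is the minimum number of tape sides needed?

Total = 16 + 14 + 14 + 13 + 12 + 12 + 7 + 7 + 4 + 3 + 2 = 104 min.
Lower bound: ⌈104/21⌉ = 5 tape sides.
Also, 6 tracks each exceed 21/2 min, and no two of those can share a side, so at least 6 tape sides are needed.
A packing using 6 tape sides:
  side 1: 16 + 4 = 20
  side 2: 14 + 7 = 21
  side 3: 14 + 7 = 21
  side 4: 13 + 3 + 2 = 18
  side 5: 12 = 12
  side 6: 12 = 12
This matches the lower bound, so 6 is optimal.

6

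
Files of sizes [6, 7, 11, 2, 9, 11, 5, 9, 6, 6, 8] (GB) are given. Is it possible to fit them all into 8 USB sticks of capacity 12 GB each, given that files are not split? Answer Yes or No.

Yes

A valid assignment using 8 USB sticks:
  USB stick 1: 11 = 11
  USB stick 2: 11 = 11
  USB stick 3: 9 + 2 = 11
  USB stick 4: 9 = 9
  USB stick 5: 8 = 8
  USB stick 6: 7 + 5 = 12
  USB stick 7: 6 + 6 = 12
  USB stick 8: 6 = 6
Every load is within 12 GB, so 8 USB sticks suffice.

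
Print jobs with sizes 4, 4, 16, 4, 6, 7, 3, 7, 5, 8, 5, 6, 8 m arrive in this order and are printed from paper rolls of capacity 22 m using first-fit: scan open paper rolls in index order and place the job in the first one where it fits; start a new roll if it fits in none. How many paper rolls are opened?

4

  4 → roll 1 (new)  [load 4/22]
  4 → roll 1  [load 8/22]
  16 → roll 2 (new)  [load 16/22]
  4 → roll 1  [load 12/22]
  6 → roll 1  [load 18/22]
  7 → roll 3 (new)  [load 7/22]
  3 → roll 1  [load 21/22]
  7 → roll 3  [load 14/22]
  5 → roll 2  [load 21/22]
  8 → roll 3  [load 22/22]
  5 → roll 4 (new)  [load 5/22]
  6 → roll 4  [load 11/22]
  8 → roll 4  [load 19/22]
4 paper rolls opened.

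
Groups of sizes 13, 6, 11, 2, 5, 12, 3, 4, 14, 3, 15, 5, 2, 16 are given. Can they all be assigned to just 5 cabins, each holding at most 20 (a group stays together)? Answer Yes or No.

Total = 111; ⌈111/20⌉ = 6.
At least 6 cabins are required, but only 5 are allowed.

No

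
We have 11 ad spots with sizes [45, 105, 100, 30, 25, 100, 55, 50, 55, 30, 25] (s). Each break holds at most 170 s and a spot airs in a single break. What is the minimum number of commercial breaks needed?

4

Total = 105 + 100 + 100 + 55 + 55 + 50 + 45 + 30 + 30 + 25 + 25 = 620 s.
Lower bound: ⌈620/170⌉ = 4 commercial breaks.
A packing using 4 commercial breaks:
  break 1: 105 + 55 = 160
  break 2: 100 + 55 = 155
  break 3: 100 + 50 = 150
  break 4: 45 + 30 + 30 + 25 + 25 = 155
This matches the lower bound, so 4 is optimal.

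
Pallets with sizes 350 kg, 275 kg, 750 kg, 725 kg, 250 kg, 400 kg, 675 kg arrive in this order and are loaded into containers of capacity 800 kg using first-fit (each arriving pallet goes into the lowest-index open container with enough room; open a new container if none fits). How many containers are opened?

  350 → container 1 (new)  [load 350/800]
  275 → container 1  [load 625/800]
  750 → container 2 (new)  [load 750/800]
  725 → container 3 (new)  [load 725/800]
  250 → container 4 (new)  [load 250/800]
  400 → container 4  [load 650/800]
  675 → container 5 (new)  [load 675/800]
5 containers opened.

5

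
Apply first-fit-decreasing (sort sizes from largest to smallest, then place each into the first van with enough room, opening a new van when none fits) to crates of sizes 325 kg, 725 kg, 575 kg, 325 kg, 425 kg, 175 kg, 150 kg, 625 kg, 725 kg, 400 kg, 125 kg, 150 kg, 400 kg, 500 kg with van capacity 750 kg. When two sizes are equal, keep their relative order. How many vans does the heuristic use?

Sorted descending: 725, 725, 625, 575, 500, 425, 400, 400, 325, 325, 175, 150, 150, 125.
  725 → van 1 (new)  [load 725/750]
  725 → van 2 (new)  [load 725/750]
  625 → van 3 (new)  [load 625/750]
  575 → van 4 (new)  [load 575/750]
  500 → van 5 (new)  [load 500/750]
  425 → van 6 (new)  [load 425/750]
  400 → van 7 (new)  [load 400/750]
  400 → van 8 (new)  [load 400/750]
  325 → van 6  [load 750/750]
  325 → van 7  [load 725/750]
  175 → van 4  [load 750/750]
  150 → van 5  [load 650/750]
  150 → van 8  [load 550/750]
  125 → van 3  [load 750/750]
8 vans opened.

8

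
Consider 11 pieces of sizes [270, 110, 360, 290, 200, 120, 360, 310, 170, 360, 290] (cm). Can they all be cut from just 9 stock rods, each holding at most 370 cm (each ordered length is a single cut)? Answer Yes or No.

A valid assignment using 9 stock rods:
  stock rod 1: 360 = 360
  stock rod 2: 360 = 360
  stock rod 3: 360 = 360
  stock rod 4: 310 = 310
  stock rod 5: 290 = 290
  stock rod 6: 290 = 290
  stock rod 7: 270 = 270
  stock rod 8: 200 + 170 = 370
  stock rod 9: 120 + 110 = 230
Every load is within 370 cm, so 9 stock rods suffice.

Yes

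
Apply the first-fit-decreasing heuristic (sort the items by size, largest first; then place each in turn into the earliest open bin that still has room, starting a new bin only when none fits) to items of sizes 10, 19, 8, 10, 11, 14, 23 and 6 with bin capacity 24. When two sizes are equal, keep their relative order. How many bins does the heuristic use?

5

Sorted descending: 23, 19, 14, 11, 10, 10, 8, 6.
  23 → bin 1 (new)  [load 23/24]
  19 → bin 2 (new)  [load 19/24]
  14 → bin 3 (new)  [load 14/24]
  11 → bin 4 (new)  [load 11/24]
  10 → bin 3  [load 24/24]
  10 → bin 4  [load 21/24]
  8 → bin 5 (new)  [load 8/24]
  6 → bin 5  [load 14/24]
5 bins opened.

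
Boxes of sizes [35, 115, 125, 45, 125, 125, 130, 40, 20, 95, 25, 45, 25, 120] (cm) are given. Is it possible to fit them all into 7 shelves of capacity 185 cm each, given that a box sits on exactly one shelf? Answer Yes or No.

Yes

A valid assignment using 7 shelves:
  shelf 1: 130 + 45 = 175
  shelf 2: 125 + 45 = 170
  shelf 3: 125 + 40 + 20 = 185
  shelf 4: 125 + 35 + 25 = 185
  shelf 5: 120 + 25 = 145
  shelf 6: 115 = 115
  shelf 7: 95 = 95
Every load is within 185 cm, so 7 shelves suffice.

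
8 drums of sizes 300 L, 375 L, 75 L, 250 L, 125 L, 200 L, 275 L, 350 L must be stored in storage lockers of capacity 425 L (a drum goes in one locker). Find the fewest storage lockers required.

Total = 375 + 350 + 300 + 275 + 250 + 200 + 125 + 75 = 1950 L.
Lower bound: ⌈1950/425⌉ = 5 storage lockers.
A packing using 6 storage lockers:
  locker 1: 375 = 375
  locker 2: 350 + 75 = 425
  locker 3: 300 + 125 = 425
  locker 4: 275 = 275
  locker 5: 250 = 250
  locker 6: 200 = 200
No arrangement into 5 storage lockers stays within capacity, so 6 is optimal.

6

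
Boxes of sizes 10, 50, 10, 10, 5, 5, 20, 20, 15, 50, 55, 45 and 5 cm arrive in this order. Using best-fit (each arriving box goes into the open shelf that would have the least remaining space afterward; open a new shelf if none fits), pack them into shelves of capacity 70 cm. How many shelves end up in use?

5

  10 → shelf 1 (new)  [load 10/70]
  50 → shelf 1  [load 60/70]
  10 → shelf 1  [load 70/70]
  10 → shelf 2 (new)  [load 10/70]
  5 → shelf 2  [load 15/70]
  5 → shelf 2  [load 20/70]
  20 → shelf 2  [load 40/70]
  20 → shelf 2  [load 60/70]
  15 → shelf 3 (new)  [load 15/70]
  50 → shelf 3  [load 65/70]
  55 → shelf 4 (new)  [load 55/70]
  45 → shelf 5 (new)  [load 45/70]
  5 → shelf 3  [load 70/70]
5 shelves opened.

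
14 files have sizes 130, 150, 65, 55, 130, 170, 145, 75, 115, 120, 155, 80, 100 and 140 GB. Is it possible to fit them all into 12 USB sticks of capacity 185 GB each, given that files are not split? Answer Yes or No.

A valid assignment using 11 USB sticks:
  USB stick 1: 170 = 170
  USB stick 2: 155 = 155
  USB stick 3: 150 = 150
  USB stick 4: 145 = 145
  USB stick 5: 140 = 140
  USB stick 6: 130 + 55 = 185
  USB stick 7: 130 = 130
  USB stick 8: 120 + 65 = 185
  USB stick 9: 115 = 115
  USB stick 10: 100 + 80 = 180
  USB stick 11: 75 = 75
That uses only 11 ≤ 12, so 12 USB sticks are enough.

Yes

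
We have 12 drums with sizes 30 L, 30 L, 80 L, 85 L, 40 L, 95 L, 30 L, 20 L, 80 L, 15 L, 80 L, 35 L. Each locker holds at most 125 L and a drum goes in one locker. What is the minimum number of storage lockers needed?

Total = 95 + 85 + 80 + 80 + 80 + 40 + 35 + 30 + 30 + 30 + 20 + 15 = 620 L.
Lower bound: ⌈620/125⌉ = 5 storage lockers.
A packing using 6 storage lockers:
  locker 1: 95 + 30 = 125
  locker 2: 85 + 40 = 125
  locker 3: 80 + 35 = 115
  locker 4: 80 + 30 + 15 = 125
  locker 5: 80 + 30 = 110
  locker 6: 20 = 20
No arrangement into 5 storage lockers stays within capacity, so 6 is optimal.

6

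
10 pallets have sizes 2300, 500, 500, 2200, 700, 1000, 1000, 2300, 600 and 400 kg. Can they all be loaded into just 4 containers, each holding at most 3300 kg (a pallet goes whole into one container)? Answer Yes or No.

Yes

A valid assignment using 4 containers:
  container 1: 2300 + 1000 = 3300
  container 2: 2300 + 1000 = 3300
  container 3: 2200 + 700 + 400 = 3300
  container 4: 600 + 500 + 500 = 1600
Every load is within 3300 kg, so 4 containers suffice.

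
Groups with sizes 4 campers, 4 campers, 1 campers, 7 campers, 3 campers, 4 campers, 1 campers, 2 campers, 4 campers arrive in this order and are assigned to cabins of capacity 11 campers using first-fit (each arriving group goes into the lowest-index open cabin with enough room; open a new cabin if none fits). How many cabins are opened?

3

  4 → cabin 1 (new)  [load 4/11]
  4 → cabin 1  [load 8/11]
  1 → cabin 1  [load 9/11]
  7 → cabin 2 (new)  [load 7/11]
  3 → cabin 2  [load 10/11]
  4 → cabin 3 (new)  [load 4/11]
  1 → cabin 1  [load 10/11]
  2 → cabin 3  [load 6/11]
  4 → cabin 3  [load 10/11]
3 cabins opened.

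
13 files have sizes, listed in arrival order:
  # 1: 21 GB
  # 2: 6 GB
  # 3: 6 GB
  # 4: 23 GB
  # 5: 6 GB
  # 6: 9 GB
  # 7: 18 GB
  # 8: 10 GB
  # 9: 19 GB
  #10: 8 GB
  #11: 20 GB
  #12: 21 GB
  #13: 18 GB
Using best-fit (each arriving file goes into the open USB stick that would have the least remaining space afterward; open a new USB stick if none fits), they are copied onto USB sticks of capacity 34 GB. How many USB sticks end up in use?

7

  21 → USB stick 1 (new)  [load 21/34]
  6 → USB stick 1  [load 27/34]
  6 → USB stick 1  [load 33/34]
  23 → USB stick 2 (new)  [load 23/34]
  6 → USB stick 2  [load 29/34]
  9 → USB stick 3 (new)  [load 9/34]
  18 → USB stick 3  [load 27/34]
  10 → USB stick 4 (new)  [load 10/34]
  19 → USB stick 4  [load 29/34]
  8 → USB stick 5 (new)  [load 8/34]
  20 → USB stick 5  [load 28/34]
  21 → USB stick 6 (new)  [load 21/34]
  18 → USB stick 7 (new)  [load 18/34]
7 USB sticks opened.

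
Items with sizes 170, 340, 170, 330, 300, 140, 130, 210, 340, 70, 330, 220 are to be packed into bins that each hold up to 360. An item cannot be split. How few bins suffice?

9

Total = 340 + 340 + 330 + 330 + 300 + 220 + 210 + 170 + 170 + 140 + 130 + 70 = 2750.
Lower bound: ⌈2750/360⌉ = 8 bins.
A packing using 9 bins:
  bin 1: 340 = 340
  bin 2: 340 = 340
  bin 3: 330 = 330
  bin 4: 330 = 330
  bin 5: 300 = 300
  bin 6: 220 + 140 = 360
  bin 7: 210 + 130 = 340
  bin 8: 170 + 170 = 340
  bin 9: 70 = 70
No arrangement into 8 bins stays within capacity, so 9 is optimal.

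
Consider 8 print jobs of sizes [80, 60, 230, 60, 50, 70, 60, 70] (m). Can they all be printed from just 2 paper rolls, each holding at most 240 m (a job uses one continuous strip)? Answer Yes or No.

Total = 680 m; ⌈680/240⌉ = 3.
At least 3 paper rolls are required, but only 2 are allowed.

No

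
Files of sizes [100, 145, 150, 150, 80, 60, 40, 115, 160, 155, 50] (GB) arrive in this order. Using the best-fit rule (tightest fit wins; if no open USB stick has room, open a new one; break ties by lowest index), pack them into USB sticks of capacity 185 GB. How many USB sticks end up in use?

8

  100 → USB stick 1 (new)  [load 100/185]
  145 → USB stick 2 (new)  [load 145/185]
  150 → USB stick 3 (new)  [load 150/185]
  150 → USB stick 4 (new)  [load 150/185]
  80 → USB stick 1  [load 180/185]
  60 → USB stick 5 (new)  [load 60/185]
  40 → USB stick 2  [load 185/185]
  115 → USB stick 5  [load 175/185]
  160 → USB stick 6 (new)  [load 160/185]
  155 → USB stick 7 (new)  [load 155/185]
  50 → USB stick 8 (new)  [load 50/185]
8 USB sticks opened.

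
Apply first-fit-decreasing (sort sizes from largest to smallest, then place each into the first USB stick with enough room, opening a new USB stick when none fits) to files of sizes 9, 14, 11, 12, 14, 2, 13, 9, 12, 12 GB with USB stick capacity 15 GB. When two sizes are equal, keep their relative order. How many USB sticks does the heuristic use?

9

Sorted descending: 14, 14, 13, 12, 12, 12, 11, 9, 9, 2.
  14 → USB stick 1 (new)  [load 14/15]
  14 → USB stick 2 (new)  [load 14/15]
  13 → USB stick 3 (new)  [load 13/15]
  12 → USB stick 4 (new)  [load 12/15]
  12 → USB stick 5 (new)  [load 12/15]
  12 → USB stick 6 (new)  [load 12/15]
  11 → USB stick 7 (new)  [load 11/15]
  9 → USB stick 8 (new)  [load 9/15]
  9 → USB stick 9 (new)  [load 9/15]
  2 → USB stick 3  [load 15/15]
9 USB sticks opened.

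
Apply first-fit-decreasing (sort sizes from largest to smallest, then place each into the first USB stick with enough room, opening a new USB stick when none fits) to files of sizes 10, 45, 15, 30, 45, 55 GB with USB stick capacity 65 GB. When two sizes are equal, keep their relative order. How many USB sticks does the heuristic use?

Sorted descending: 55, 45, 45, 30, 15, 10.
  55 → USB stick 1 (new)  [load 55/65]
  45 → USB stick 2 (new)  [load 45/65]
  45 → USB stick 3 (new)  [load 45/65]
  30 → USB stick 4 (new)  [load 30/65]
  15 → USB stick 2  [load 60/65]
  10 → USB stick 1  [load 65/65]
4 USB sticks opened.

4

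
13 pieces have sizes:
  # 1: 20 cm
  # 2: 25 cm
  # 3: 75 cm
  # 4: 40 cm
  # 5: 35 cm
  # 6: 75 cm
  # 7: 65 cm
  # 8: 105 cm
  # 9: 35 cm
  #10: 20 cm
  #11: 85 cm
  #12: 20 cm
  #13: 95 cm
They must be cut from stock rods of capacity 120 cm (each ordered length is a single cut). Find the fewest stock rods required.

Total = 105 + 95 + 85 + 75 + 75 + 65 + 40 + 35 + 35 + 25 + 20 + 20 + 20 = 695 cm.
Lower bound: ⌈695/120⌉ = 6 stock rods.
A packing using 6 stock rods:
  stock rod 1: 105 = 105
  stock rod 2: 95 + 25 = 120
  stock rod 3: 85 + 35 = 120
  stock rod 4: 75 + 40 = 115
  stock rod 5: 75 + 20 + 20 = 115
  stock rod 6: 65 + 35 + 20 = 120
This matches the lower bound, so 6 is optimal.

6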